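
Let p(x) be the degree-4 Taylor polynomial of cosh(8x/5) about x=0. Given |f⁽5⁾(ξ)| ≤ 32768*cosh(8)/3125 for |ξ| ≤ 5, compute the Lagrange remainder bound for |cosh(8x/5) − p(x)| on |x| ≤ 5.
4096*cosh(8)/15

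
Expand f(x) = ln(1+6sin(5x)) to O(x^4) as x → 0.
30*x - 450*x**2 + 8875*x**3 + O(x**4)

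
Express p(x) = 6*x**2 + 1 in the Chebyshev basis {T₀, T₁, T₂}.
(4)T₀ + (3)T₂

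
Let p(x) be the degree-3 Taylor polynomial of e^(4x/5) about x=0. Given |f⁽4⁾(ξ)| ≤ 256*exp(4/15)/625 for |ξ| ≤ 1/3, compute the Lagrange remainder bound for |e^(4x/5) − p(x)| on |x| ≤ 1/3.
32*exp(4/15)/151875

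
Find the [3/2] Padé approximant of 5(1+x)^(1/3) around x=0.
(7*x**3/81 + 7*x**2/3 + 7*x + 5)/(2*x**2/9 + 16*x/15 + 1)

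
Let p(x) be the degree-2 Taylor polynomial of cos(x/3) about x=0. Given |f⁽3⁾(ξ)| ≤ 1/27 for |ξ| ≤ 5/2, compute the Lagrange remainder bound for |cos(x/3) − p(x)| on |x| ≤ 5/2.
125/1296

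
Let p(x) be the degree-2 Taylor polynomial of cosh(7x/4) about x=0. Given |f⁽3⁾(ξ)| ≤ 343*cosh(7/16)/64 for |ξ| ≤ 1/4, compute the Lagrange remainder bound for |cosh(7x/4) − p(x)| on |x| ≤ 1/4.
343*cosh(7/16)/24576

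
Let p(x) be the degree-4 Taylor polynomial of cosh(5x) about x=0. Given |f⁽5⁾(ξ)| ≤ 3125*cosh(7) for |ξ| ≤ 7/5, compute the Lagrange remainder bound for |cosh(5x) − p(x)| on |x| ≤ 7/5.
16807*cosh(7)/120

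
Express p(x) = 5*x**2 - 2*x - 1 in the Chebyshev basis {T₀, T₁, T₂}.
(3/2)T₀ + (-2)T₁ + (5/2)T₂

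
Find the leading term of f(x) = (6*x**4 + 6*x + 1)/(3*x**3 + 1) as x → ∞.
2*x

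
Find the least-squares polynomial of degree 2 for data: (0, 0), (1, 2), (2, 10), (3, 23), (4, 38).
-13/35 + (59/70)x + (31/14)x²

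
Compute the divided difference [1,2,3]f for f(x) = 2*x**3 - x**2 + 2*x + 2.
11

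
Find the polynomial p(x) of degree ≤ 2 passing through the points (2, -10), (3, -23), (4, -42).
-3*x**2 + 2*x - 2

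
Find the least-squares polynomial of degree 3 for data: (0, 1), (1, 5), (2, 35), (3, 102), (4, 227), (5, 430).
40/63 + (82/189)x + (535/252)x² + (323/108)x³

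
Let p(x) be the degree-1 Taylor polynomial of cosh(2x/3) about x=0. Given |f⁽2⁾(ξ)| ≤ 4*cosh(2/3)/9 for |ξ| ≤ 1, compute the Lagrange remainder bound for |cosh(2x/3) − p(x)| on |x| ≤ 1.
2*cosh(2/3)/9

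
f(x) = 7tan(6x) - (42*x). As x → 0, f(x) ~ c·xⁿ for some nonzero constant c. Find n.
3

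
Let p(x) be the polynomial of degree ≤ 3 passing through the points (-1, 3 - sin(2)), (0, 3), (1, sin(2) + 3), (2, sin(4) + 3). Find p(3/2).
5*sin(4)/16 + 7*sin(2)/8 + 3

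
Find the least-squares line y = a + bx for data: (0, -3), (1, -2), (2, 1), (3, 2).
a = -16/5, b = 9/5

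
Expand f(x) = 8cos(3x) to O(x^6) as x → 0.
8 - 36*x**2 + 27*x**4 + O(x**6)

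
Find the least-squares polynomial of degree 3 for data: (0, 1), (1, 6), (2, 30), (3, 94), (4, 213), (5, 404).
74/63 + (-94/189)x + (235/126)x² + (155/54)x³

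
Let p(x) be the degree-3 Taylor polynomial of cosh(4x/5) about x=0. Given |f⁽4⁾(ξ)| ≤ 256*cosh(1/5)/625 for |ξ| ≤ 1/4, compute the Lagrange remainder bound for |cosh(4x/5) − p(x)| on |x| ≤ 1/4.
cosh(1/5)/15000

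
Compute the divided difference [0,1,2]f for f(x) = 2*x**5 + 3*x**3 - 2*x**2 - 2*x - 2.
37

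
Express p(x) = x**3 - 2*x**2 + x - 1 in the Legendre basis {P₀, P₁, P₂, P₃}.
(-5/3)P₀ + (8/5)P₁ + (-4/3)P₂ + (2/5)P₃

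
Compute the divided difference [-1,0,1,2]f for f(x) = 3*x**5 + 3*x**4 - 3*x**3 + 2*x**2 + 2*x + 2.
18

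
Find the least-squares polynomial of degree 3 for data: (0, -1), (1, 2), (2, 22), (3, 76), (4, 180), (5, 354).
-137/126 + (95/108)x + (-59/126)x² + (313/108)x³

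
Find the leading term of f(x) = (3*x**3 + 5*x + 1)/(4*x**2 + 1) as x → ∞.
3*x/4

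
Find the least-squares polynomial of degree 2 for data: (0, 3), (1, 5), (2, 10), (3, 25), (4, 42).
109/35 + (-57/35)x + (20/7)x²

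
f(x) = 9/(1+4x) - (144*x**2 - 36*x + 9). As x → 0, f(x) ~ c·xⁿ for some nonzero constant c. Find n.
3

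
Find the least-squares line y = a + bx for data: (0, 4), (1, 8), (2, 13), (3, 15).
a = 43/10, b = 19/5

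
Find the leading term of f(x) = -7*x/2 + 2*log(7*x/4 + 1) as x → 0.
-49*x**2/16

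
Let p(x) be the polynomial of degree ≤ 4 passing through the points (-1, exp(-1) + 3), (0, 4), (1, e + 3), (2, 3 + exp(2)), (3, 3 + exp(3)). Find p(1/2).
(-5 + e*(-20*exp(2) + 3*exp(3) + 90*e + 444))*exp(-1)/128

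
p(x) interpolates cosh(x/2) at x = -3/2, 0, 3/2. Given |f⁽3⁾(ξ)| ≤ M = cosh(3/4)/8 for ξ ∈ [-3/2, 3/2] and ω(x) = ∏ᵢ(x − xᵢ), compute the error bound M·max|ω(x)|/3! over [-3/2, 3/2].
sqrt(3)*cosh(3/4)/64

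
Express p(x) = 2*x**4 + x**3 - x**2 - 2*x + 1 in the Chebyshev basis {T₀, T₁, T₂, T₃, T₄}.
(5/4)T₀ + (-5/4)T₁ + (1/2)T₂ + (1/4)T₃ + (1/4)T₄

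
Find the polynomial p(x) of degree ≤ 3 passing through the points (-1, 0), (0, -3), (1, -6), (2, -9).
-3*x - 3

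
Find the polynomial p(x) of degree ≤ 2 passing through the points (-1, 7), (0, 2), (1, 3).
3*x**2 - 2*x + 2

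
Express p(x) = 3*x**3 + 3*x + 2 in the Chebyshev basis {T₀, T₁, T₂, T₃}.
(2)T₀ + (21/4)T₁ + (3/4)T₃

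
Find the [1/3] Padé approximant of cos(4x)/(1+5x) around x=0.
(1 - 4*x/3)/(88*x**3/3 + 4*x**2/3 + 11*x/3 + 1)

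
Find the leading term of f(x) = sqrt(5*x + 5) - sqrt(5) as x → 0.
sqrt(5)*x/2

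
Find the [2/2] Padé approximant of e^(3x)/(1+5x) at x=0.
(73*x**2/44 + 67*x/33 + 1)/(-631*x**2/132 + 133*x/33 + 1)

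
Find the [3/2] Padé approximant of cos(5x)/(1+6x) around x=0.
(7675*x**3/94 - 7675*x**2/564 - 6*x + 1)/(1 - 20929*x**2/564)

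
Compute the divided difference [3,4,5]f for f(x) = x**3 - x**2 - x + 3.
11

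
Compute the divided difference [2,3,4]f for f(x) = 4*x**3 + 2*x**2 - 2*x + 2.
38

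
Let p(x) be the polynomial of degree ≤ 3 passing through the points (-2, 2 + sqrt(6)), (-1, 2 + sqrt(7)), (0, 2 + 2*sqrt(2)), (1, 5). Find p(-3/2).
-5*sqrt(2)/8 + 5*sqrt(6)/16 + 35/16 + 15*sqrt(7)/16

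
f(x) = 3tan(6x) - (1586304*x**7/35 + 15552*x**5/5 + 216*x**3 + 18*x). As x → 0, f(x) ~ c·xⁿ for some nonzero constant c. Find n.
9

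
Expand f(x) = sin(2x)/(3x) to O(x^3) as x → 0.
2/3 - 4*x**2/9 + O(x**3)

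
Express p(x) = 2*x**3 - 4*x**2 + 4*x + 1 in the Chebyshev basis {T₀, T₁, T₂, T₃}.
-T₀ + (11/2)T₁ + (-2)T₂ + (1/2)T₃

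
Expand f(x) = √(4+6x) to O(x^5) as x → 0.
2 + 3*x/2 - 9*x**2/16 + 27*x**3/64 - 405*x**4/1024 + O(x**5)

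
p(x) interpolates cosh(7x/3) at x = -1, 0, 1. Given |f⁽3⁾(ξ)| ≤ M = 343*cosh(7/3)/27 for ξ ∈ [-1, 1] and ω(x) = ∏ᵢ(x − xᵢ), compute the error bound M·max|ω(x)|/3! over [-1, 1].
343*sqrt(3)*cosh(7/3)/729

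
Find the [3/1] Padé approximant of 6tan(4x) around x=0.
128*x**3 + 24*x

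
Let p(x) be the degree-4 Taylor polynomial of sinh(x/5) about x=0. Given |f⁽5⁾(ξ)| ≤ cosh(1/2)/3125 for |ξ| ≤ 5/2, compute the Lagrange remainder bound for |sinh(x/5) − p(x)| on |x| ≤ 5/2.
cosh(1/2)/3840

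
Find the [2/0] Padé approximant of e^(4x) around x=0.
8*x**2 + 4*x + 1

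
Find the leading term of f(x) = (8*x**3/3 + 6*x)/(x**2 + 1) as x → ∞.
8*x/3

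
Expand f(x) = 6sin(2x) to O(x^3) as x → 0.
12*x + O(x**3)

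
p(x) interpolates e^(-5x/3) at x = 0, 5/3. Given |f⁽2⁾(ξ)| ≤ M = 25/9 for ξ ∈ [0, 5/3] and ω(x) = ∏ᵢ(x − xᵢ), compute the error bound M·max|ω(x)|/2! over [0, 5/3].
625/648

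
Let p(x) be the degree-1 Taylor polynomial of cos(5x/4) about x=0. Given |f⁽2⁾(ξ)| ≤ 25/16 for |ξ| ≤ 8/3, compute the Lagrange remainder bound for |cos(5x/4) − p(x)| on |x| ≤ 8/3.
50/9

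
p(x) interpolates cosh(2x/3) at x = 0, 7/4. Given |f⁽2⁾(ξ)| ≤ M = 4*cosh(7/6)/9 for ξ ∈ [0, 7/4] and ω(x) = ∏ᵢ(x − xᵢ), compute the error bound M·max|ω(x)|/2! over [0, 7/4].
49*cosh(7/6)/288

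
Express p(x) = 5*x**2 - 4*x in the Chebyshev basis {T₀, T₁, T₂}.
(5/2)T₀ + (-4)T₁ + (5/2)T₂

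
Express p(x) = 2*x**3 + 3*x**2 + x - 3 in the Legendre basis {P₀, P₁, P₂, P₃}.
(-2)P₀ + (11/5)P₁ + (2)P₂ + (4/5)P₃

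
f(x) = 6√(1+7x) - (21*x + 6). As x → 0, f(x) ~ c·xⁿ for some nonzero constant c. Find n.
2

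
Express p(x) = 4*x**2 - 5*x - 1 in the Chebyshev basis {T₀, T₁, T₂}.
T₀ + (-5)T₁ + (2)T₂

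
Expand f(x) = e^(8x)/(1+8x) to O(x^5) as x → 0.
1 + 32*x**2 - 512*x**3/3 + 1536*x**4 + O(x**5)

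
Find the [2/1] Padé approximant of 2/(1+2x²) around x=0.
2 - 4*x**2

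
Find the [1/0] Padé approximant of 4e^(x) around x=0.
4*x + 4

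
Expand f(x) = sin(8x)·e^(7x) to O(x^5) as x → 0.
8*x + 56*x**2 + 332*x**3/3 - 140*x**4 + O(x**5)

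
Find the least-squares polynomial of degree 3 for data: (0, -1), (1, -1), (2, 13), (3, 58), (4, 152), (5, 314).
-15/14 + (-11/28)x + (-65/28)x² + (3)x³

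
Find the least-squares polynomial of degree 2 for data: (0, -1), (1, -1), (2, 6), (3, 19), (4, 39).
-36/35 + (-22/7)x + (23/7)x²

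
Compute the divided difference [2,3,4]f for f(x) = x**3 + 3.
9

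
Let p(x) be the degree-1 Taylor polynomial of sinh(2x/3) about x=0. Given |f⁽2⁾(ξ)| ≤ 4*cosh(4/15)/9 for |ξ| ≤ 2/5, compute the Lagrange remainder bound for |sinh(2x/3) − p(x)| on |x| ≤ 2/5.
8*cosh(4/15)/225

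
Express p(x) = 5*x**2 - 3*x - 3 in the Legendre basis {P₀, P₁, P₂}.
(-4/3)P₀ + (-3)P₁ + (10/3)P₂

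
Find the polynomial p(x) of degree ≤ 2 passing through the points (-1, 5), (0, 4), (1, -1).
-2*x**2 - 3*x + 4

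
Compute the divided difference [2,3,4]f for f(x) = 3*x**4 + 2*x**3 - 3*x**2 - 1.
180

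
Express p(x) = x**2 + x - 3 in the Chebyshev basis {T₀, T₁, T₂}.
(-5/2)T₀ + T₁ + (1/2)T₂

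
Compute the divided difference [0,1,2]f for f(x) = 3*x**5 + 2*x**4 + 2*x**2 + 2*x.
61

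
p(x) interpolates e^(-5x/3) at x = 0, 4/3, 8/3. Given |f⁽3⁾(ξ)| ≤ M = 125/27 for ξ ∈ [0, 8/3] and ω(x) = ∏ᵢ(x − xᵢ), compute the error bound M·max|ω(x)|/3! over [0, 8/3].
8000*sqrt(3)/19683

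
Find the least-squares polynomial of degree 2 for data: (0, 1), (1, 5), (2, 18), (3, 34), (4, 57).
23/35 + (167/70)x + (41/14)x²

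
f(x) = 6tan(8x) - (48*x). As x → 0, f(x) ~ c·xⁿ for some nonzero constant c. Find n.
3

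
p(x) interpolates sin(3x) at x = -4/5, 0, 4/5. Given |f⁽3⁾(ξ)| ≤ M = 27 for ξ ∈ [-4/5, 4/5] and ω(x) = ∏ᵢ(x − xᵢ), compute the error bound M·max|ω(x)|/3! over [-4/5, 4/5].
64*sqrt(3)/125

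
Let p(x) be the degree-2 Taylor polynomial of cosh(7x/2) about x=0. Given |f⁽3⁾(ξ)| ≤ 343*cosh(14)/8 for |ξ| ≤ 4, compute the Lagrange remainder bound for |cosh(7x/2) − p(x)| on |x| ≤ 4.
1372*cosh(14)/3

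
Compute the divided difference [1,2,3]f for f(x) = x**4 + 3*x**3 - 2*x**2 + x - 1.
41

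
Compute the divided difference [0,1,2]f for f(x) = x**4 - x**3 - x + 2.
4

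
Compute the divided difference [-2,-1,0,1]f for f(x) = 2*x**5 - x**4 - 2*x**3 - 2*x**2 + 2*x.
10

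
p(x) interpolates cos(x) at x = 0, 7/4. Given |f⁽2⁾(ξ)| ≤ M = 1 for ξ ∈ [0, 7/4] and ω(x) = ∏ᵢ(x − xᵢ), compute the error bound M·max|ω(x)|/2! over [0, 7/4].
49/128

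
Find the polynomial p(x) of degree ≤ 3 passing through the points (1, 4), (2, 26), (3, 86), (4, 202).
3*x**3 + x**2 - 2*x + 2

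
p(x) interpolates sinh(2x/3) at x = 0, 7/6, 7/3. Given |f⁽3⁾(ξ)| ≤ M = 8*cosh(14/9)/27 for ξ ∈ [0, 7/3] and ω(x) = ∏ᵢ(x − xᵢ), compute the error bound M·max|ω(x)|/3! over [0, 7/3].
343*sqrt(3)*cosh(14/9)/19683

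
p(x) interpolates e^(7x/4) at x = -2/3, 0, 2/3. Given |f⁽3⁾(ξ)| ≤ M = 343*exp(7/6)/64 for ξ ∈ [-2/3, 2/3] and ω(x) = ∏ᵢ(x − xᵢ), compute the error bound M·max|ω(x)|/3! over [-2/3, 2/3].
343*sqrt(3)*exp(7/6)/5832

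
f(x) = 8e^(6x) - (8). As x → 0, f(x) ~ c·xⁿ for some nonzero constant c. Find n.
1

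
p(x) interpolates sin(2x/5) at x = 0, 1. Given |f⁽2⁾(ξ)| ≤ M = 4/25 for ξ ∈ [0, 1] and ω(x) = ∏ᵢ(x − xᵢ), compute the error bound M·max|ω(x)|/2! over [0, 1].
1/50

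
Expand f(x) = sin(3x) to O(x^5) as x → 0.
3*x - 9*x**3/2 + O(x**5)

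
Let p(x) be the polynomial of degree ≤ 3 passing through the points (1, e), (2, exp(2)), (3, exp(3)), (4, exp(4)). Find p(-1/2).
e*(-35*exp(3) - 189*e + 105 + 135*exp(2))/16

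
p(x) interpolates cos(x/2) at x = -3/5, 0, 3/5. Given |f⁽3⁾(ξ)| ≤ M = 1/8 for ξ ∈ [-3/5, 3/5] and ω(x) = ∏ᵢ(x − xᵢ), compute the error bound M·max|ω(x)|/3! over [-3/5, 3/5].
sqrt(3)/1000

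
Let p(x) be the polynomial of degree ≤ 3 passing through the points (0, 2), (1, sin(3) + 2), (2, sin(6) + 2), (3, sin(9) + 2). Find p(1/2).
sin(9)/16 - 5*sin(6)/16 + 15*sin(3)/16 + 2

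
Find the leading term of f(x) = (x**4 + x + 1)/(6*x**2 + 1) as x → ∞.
x**2/6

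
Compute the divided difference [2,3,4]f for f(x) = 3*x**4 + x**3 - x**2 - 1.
173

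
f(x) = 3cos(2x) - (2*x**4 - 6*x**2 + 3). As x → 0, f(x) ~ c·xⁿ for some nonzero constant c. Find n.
6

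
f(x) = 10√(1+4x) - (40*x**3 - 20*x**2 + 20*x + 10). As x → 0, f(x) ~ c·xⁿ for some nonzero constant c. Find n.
4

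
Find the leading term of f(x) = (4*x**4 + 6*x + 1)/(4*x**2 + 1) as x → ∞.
x**2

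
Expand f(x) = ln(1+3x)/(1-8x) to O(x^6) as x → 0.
3*x + 39*x**2/2 + 165*x**3 + 5199*x**4/4 + 52233*x**5/5 + O(x**6)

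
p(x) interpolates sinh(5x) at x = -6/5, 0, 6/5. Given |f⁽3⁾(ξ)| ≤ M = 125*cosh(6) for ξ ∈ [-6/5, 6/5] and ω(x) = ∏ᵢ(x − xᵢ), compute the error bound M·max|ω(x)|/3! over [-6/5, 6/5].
8*sqrt(3)*cosh(6)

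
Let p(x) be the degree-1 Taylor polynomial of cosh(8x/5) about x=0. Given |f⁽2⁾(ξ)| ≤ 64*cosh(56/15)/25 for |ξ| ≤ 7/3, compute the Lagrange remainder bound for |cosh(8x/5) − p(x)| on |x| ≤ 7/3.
1568*cosh(56/15)/225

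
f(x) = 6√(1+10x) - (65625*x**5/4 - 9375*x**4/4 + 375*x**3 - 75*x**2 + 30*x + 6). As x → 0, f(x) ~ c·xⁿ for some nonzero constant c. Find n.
6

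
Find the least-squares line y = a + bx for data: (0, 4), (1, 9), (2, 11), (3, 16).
a = 43/10, b = 19/5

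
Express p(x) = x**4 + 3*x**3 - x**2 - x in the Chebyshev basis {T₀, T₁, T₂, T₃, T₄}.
(-1/8)T₀ + (5/4)T₁ + (3/4)T₃ + (1/8)T₄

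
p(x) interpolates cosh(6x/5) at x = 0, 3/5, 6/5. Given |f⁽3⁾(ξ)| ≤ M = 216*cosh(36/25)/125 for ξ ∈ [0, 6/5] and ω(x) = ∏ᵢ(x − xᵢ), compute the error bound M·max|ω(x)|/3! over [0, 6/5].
216*sqrt(3)*cosh(36/25)/15625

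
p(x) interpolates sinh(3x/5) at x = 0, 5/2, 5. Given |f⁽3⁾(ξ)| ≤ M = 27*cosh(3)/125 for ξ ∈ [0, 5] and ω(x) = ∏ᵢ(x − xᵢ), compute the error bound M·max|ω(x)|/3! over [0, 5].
sqrt(3)*cosh(3)/8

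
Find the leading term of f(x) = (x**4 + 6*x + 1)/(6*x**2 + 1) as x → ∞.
x**2/6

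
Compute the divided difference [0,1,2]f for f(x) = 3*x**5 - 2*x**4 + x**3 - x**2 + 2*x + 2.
33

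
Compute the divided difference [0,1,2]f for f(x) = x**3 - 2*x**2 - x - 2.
1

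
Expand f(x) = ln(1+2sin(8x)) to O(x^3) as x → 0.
16*x - 128*x**2 + O(x**3)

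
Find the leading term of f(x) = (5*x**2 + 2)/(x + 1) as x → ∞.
5*x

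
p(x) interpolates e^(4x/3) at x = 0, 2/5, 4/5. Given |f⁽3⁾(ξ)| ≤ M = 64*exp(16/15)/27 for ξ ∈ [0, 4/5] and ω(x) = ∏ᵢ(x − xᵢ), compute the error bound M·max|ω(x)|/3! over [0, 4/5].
512*sqrt(3)*exp(16/15)/91125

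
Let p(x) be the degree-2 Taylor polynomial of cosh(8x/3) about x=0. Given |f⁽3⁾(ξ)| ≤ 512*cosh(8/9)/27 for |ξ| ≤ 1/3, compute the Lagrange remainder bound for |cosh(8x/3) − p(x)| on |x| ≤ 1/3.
256*cosh(8/9)/2187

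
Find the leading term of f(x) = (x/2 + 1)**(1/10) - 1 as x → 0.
x/20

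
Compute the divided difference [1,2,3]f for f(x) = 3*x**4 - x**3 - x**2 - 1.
68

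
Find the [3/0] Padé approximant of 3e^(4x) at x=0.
32*x**3 + 24*x**2 + 12*x + 3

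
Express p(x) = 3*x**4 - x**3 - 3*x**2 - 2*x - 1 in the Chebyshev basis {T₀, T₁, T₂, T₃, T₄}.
(-11/8)T₀ + (-11/4)T₁ + (-1/4)T₃ + (3/8)T₄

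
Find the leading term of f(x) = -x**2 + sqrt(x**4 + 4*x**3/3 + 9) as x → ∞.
2*x/3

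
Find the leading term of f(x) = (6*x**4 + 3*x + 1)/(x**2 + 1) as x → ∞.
6*x**2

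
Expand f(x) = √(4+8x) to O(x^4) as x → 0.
2 + 2*x - x**2 + x**3 + O(x**4)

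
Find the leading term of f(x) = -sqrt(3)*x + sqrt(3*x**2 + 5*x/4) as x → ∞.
5*sqrt(3)/24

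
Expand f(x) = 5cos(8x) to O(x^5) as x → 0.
5 - 160*x**2 + 2560*x**4/3 + O(x**5)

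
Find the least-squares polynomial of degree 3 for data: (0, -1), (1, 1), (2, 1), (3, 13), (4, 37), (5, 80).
-2/3 + (13/9)x + (-23/12)x² + (35/36)x³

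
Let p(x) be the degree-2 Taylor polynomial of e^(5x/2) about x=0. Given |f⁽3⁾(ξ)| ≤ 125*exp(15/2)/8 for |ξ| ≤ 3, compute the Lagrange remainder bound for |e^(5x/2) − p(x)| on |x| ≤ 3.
1125*exp(15/2)/16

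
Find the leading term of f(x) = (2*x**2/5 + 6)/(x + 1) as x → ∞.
2*x/5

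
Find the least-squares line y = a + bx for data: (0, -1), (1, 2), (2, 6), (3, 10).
a = -13/10, b = 37/10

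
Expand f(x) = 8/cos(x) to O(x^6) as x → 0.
8 + 4*x**2 + 5*x**4/3 + O(x**6)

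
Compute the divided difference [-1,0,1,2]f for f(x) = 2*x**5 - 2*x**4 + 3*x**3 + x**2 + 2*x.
9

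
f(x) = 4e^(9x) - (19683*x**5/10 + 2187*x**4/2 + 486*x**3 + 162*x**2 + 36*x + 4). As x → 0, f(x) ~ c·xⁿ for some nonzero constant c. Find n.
6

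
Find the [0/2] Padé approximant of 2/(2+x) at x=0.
1/(x/2 + 1)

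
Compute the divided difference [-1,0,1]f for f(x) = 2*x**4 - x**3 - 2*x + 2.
2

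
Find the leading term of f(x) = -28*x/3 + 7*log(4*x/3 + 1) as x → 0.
-56*x**2/9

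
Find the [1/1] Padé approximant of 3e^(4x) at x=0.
(6*x + 3)/(1 - 2*x)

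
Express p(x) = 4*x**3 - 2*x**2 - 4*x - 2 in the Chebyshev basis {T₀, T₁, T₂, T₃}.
(-3)T₀ - T₁ - T₂ + T₃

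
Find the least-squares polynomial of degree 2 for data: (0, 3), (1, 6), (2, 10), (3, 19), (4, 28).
106/35 + (101/70)x + (17/14)x²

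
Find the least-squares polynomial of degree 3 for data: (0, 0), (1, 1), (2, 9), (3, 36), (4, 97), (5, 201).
1/14 + (113/84)x + (-37/14)x² + (25/12)x³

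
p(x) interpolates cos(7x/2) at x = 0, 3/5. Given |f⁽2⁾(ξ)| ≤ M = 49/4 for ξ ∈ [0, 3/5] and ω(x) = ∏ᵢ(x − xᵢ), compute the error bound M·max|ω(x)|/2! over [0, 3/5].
441/800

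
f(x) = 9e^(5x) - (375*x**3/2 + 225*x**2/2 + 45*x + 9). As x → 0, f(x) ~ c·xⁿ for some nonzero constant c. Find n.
4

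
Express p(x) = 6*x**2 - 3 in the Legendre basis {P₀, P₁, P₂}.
-P₀ + (4)P₂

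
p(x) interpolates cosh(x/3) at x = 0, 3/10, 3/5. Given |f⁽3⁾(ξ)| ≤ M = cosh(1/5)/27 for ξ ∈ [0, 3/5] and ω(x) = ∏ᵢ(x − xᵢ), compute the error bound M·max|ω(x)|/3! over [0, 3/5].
sqrt(3)*cosh(1/5)/27000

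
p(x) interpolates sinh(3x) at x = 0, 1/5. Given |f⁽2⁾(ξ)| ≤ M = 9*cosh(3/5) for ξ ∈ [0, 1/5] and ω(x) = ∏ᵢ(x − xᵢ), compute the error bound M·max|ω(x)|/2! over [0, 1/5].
9*cosh(3/5)/200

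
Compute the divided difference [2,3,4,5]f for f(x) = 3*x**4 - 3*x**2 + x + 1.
42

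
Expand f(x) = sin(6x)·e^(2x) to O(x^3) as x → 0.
6*x + 12*x**2 + O(x**3)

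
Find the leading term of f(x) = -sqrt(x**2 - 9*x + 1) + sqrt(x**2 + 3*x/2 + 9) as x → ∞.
21/4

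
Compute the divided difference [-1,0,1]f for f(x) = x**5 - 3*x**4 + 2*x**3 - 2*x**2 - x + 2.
-5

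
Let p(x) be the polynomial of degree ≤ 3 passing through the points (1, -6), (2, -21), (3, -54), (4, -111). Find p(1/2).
-27/8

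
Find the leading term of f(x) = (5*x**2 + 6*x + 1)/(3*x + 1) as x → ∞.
5*x/3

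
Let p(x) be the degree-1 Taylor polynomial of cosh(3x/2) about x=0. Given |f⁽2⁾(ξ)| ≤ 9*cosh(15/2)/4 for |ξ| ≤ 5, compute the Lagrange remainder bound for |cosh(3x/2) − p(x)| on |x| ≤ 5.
225*cosh(15/2)/8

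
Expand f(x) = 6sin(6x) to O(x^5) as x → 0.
36*x - 216*x**3 + O(x**5)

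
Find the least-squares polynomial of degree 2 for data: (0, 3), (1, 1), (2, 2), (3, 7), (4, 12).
97/35 + (-96/35)x + (9/7)x²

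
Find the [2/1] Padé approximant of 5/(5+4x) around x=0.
1/(4*x/5 + 1)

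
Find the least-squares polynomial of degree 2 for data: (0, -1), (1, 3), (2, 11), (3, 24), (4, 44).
-5/7 + (37/70)x + (37/14)x²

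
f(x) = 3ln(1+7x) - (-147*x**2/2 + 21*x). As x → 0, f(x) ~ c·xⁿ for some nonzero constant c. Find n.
3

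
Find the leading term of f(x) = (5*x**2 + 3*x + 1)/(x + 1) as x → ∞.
5*x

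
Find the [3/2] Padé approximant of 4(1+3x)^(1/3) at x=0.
(28*x**3/15 + 84*x**2/5 + 84*x/5 + 4)/(2*x**2 + 16*x/5 + 1)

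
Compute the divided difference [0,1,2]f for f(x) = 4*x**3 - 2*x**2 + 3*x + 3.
10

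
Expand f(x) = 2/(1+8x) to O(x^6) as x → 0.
2 - 16*x + 128*x**2 - 1024*x**3 + 8192*x**4 - 65536*x**5 + O(x**6)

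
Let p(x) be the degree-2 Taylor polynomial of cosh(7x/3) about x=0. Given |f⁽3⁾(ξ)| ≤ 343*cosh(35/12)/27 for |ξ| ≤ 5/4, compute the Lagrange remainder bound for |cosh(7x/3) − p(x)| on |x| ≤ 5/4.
42875*cosh(35/12)/10368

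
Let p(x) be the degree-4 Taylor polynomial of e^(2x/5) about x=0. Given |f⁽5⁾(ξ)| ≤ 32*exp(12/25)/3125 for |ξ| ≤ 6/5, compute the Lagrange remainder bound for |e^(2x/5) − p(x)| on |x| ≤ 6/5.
10368*exp(12/25)/48828125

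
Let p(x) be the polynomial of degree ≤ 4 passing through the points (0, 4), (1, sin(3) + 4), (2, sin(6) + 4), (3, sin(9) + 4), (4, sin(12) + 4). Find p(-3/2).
1485*sin(6)/64 - 385*sin(9)/32 - 693*sin(3)/32 + 315*sin(12)/128 + 4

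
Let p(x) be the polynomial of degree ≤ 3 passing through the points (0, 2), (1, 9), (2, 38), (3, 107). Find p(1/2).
31/8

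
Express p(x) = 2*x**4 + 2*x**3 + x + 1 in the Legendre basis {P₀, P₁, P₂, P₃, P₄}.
(7/5)P₀ + (11/5)P₁ + (8/7)P₂ + (4/5)P₃ + (16/35)P₄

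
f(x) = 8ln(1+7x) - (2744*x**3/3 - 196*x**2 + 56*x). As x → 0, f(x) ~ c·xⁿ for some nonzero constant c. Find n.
4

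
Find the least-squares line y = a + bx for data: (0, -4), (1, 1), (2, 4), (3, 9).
a = -19/5, b = 21/5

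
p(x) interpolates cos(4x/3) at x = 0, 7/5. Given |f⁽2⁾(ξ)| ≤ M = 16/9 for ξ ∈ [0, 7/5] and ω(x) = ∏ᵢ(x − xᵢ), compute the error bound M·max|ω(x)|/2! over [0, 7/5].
98/225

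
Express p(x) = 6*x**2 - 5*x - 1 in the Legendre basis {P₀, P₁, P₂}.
P₀ + (-5)P₁ + (4)P₂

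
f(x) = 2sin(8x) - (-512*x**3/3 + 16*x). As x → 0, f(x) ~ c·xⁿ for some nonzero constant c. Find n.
5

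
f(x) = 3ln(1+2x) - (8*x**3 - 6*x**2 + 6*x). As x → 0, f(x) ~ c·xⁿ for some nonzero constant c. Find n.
4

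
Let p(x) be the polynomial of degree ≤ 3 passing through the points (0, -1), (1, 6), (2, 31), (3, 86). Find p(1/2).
1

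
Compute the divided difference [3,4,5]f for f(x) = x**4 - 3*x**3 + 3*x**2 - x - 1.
64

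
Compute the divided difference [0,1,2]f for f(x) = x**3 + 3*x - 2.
3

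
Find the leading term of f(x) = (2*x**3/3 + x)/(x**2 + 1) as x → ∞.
2*x/3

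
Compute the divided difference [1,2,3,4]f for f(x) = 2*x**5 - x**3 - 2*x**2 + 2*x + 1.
129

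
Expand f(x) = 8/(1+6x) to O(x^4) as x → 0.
8 - 48*x + 288*x**2 - 1728*x**3 + O(x**4)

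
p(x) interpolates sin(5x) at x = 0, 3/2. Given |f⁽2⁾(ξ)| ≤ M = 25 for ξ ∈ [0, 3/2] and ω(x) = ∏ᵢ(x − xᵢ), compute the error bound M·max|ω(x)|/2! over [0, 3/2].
225/32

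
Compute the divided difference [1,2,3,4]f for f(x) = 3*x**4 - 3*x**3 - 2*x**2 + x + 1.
27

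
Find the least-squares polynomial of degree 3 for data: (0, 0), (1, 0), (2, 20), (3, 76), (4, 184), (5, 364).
-8/63 + (-632/189)x + (61/63)x² + (77/27)x³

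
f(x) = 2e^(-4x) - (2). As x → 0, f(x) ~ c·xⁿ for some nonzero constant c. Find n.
1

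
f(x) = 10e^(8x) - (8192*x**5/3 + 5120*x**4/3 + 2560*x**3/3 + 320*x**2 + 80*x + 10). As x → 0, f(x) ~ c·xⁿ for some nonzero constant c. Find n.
6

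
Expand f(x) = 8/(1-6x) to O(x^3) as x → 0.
8 + 48*x + 288*x**2 + O(x**3)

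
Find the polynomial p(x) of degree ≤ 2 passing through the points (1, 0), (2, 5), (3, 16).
3*x**2 - 4*x + 1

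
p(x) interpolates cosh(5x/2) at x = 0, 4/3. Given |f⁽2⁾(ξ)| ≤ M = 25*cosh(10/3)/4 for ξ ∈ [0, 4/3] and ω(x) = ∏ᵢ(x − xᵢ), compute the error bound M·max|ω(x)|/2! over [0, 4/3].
25*cosh(10/3)/18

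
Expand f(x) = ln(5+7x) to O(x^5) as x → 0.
log(5) + 7*x/5 - 49*x**2/50 + 343*x**3/375 - 2401*x**4/2500 + O(x**5)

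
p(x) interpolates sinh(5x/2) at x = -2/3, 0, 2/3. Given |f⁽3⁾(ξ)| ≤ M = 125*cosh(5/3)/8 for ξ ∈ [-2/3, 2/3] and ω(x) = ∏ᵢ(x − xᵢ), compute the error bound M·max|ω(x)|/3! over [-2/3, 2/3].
125*sqrt(3)*cosh(5/3)/729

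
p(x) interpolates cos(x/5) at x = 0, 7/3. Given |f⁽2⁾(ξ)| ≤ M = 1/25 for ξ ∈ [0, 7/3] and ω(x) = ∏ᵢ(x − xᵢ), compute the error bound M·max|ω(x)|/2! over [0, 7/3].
49/1800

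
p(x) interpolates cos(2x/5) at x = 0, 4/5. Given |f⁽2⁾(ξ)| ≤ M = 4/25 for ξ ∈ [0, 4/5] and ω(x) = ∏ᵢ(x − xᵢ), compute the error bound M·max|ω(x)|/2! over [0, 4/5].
8/625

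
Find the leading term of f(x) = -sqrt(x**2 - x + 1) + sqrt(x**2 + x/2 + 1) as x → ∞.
3/4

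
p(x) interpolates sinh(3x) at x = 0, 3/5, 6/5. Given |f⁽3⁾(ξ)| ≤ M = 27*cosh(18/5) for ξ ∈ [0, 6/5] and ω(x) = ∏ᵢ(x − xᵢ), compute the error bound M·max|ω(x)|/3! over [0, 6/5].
27*sqrt(3)*cosh(18/5)/125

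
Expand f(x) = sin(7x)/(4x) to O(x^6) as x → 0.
7/4 - 343*x**2/24 + 16807*x**4/480 + O(x**6)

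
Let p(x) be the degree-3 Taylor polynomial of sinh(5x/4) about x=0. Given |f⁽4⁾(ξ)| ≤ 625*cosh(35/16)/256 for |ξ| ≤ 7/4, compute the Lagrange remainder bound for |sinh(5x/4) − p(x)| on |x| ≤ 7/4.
1500625*cosh(35/16)/1572864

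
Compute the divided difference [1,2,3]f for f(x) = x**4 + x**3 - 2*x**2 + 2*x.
29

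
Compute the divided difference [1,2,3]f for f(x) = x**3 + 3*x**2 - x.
9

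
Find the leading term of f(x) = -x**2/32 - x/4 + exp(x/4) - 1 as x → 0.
x**3/384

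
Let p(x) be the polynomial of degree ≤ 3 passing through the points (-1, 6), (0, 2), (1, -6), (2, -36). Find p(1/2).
-3/8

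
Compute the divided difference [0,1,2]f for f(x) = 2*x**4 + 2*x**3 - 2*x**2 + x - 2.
18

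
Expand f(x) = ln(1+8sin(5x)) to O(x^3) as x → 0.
40*x - 800*x**2 + O(x**3)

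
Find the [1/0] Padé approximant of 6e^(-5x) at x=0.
6 - 30*x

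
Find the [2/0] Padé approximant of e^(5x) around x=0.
25*x**2/2 + 5*x + 1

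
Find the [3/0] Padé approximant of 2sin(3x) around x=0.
-9*x**3 + 6*x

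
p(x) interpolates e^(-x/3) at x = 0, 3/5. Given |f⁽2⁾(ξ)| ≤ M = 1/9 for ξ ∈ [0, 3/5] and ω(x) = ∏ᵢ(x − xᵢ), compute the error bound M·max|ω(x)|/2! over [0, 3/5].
1/200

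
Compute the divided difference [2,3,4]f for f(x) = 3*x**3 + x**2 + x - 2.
28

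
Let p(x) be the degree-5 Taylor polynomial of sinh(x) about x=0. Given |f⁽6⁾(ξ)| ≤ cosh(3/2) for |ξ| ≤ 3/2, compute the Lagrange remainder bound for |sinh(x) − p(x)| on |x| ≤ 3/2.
81*cosh(3/2)/5120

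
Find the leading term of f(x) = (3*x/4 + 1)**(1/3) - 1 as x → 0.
x/4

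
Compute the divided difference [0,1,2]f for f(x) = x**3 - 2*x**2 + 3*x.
1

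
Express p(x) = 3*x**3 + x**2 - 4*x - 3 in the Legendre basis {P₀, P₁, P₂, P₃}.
(-8/3)P₀ + (-11/5)P₁ + (2/3)P₂ + (6/5)P₃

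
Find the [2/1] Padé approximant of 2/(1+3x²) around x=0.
2 - 6*x**2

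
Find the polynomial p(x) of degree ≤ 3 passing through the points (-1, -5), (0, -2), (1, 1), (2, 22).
3*x**3 - 2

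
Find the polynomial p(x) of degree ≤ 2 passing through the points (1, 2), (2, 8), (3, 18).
2*x**2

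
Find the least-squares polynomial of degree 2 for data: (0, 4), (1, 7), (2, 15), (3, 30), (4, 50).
142/35 + (-3/14)x + (41/14)x²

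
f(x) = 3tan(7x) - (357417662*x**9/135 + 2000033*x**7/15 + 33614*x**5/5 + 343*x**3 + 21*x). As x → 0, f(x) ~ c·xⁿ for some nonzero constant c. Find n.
11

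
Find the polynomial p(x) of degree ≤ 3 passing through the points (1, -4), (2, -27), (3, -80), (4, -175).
-2*x**3 - 3*x**2 + 1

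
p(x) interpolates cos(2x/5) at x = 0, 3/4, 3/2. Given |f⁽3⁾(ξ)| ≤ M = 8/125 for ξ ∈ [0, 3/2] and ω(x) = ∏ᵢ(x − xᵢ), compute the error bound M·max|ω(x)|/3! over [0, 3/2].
sqrt(3)/1000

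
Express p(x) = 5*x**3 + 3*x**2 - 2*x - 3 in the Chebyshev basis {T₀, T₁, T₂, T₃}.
(-3/2)T₀ + (7/4)T₁ + (3/2)T₂ + (5/4)T₃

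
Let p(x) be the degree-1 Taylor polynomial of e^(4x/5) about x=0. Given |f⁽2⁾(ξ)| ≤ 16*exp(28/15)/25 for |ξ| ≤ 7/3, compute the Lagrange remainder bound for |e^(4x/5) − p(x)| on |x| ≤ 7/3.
392*exp(28/15)/225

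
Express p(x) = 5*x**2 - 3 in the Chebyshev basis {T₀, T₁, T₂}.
(-1/2)T₀ + (5/2)T₂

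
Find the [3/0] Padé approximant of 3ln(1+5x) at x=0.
5*x*(50*x**2 - 15*x + 6)/2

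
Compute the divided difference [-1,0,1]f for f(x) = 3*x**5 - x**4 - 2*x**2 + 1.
-3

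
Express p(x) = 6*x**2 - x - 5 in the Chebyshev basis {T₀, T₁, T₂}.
(-2)T₀ - T₁ + (3)T₂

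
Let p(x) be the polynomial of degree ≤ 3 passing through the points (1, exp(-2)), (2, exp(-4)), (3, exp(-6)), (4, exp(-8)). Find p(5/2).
(-exp(6) - 1 + 9*exp(2) + 9*exp(4))*exp(-8)/16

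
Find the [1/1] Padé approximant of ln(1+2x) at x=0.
2*x/(x + 1)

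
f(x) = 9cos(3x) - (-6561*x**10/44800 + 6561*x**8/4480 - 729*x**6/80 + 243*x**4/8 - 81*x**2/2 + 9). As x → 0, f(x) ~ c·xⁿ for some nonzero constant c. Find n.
12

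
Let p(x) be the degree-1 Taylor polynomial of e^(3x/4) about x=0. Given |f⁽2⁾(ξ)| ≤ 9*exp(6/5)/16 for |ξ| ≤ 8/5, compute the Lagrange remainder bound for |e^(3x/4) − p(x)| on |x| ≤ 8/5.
18*exp(6/5)/25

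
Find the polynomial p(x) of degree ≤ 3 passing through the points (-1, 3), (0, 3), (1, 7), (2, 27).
2*x**3 + 2*x**2 + 3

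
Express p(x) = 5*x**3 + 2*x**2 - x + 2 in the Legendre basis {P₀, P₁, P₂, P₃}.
(8/3)P₀ + (2)P₁ + (4/3)P₂ + (2)P₃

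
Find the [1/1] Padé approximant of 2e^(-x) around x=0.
(2 - x)/(x/2 + 1)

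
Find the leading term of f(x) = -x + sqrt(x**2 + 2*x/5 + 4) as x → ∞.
1/5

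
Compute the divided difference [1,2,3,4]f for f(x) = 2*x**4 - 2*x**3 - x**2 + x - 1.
18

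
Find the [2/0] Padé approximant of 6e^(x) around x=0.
3*x**2 + 6*x + 6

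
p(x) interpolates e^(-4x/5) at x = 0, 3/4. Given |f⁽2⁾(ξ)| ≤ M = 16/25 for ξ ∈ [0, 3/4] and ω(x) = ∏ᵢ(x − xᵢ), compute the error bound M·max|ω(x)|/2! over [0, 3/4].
9/200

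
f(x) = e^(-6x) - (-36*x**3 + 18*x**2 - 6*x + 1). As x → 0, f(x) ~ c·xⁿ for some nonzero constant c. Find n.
4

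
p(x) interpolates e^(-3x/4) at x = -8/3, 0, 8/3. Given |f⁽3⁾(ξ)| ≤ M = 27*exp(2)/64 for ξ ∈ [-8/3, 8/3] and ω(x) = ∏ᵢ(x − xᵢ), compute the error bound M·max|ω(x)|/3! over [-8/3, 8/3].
8*sqrt(3)*exp(2)/27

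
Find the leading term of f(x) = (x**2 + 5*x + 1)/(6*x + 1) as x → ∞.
x/6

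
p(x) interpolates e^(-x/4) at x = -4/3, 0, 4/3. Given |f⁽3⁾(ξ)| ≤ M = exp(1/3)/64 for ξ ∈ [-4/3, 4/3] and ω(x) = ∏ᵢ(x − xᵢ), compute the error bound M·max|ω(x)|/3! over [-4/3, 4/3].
sqrt(3)*exp(1/3)/729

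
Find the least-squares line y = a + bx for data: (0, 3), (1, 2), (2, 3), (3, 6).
a = 2, b = 1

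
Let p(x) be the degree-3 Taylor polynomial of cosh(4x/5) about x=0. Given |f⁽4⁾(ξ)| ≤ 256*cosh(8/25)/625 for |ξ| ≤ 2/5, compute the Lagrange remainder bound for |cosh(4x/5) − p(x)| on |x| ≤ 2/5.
512*cosh(8/25)/1171875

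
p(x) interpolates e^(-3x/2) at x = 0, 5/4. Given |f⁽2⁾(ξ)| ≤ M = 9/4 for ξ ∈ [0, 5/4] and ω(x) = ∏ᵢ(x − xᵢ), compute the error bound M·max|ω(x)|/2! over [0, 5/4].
225/512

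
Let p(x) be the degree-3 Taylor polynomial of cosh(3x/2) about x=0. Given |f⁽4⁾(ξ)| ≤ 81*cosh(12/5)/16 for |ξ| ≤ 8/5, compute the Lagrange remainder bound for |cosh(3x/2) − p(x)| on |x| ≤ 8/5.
864*cosh(12/5)/625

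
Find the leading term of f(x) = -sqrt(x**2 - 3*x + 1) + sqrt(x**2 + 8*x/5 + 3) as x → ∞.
23/10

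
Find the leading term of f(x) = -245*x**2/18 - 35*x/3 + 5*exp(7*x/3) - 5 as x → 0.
1715*x**3/162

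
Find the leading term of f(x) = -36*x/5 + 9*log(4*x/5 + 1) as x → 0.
-72*x**2/25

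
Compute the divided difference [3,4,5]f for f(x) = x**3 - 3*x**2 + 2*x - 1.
9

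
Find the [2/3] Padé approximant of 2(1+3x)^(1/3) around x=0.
(7*x**2 + 8*x + 2)/(-x**3/6 + 3*x**2/2 + 3*x + 1)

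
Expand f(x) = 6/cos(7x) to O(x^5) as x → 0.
6 + 147*x**2 + 12005*x**4/4 + O(x**5)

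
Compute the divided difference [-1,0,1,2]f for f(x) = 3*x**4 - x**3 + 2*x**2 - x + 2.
5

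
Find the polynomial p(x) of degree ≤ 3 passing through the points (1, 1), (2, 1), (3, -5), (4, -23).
-x**3 + 3*x**2 - 2*x + 1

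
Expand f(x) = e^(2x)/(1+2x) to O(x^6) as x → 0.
1 + 2*x**2 - 8*x**3/3 + 6*x**4 - 176*x**5/15 + O(x**6)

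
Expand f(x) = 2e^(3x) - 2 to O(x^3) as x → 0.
6*x + 9*x**2 + O(x**3)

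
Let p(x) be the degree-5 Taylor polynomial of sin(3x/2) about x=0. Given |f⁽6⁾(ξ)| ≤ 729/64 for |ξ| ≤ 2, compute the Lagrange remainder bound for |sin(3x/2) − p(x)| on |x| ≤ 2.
81/80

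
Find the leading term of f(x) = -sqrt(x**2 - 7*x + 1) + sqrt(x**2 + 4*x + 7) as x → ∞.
11/2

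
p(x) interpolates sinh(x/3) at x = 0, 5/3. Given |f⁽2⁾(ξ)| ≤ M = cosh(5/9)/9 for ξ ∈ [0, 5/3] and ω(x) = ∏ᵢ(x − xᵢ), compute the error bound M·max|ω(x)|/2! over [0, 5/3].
25*cosh(5/9)/648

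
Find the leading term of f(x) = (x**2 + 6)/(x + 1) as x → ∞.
x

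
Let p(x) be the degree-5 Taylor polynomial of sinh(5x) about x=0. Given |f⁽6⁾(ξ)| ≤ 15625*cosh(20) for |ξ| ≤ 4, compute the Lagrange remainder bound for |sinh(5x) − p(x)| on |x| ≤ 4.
800000*cosh(20)/9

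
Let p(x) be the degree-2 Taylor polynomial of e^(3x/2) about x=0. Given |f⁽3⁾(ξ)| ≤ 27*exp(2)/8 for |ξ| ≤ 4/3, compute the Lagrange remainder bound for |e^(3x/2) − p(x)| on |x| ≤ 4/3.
4*exp(2)/3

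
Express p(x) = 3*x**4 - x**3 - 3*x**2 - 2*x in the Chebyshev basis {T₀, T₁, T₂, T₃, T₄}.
(-3/8)T₀ + (-11/4)T₁ + (-1/4)T₃ + (3/8)T₄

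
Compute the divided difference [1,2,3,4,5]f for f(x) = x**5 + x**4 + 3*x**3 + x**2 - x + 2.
16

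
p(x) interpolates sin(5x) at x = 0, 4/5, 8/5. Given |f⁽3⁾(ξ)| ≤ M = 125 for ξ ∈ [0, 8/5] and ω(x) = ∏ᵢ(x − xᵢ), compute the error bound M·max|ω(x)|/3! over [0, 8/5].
64*sqrt(3)/27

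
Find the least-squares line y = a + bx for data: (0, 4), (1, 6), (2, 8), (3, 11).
a = 19/5, b = 23/10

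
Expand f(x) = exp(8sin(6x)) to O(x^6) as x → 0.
1 + 48*x + 1152*x**2 + 18144*x**3 + 207360*x**4 + 8960544*x**5/5 + O(x**6)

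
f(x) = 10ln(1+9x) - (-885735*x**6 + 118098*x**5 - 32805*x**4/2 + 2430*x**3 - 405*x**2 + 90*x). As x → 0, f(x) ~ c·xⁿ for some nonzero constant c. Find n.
7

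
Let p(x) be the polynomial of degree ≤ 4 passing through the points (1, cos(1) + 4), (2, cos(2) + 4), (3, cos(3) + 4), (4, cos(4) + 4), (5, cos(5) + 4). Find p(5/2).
45*cos(3)/64 + 15*cos(2)/32 - 5*cos(1)/128 + 3*cos(5)/128 - 5*cos(4)/32 + 4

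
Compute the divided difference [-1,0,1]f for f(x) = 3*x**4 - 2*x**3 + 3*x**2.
6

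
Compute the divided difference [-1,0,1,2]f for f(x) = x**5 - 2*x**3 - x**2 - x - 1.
3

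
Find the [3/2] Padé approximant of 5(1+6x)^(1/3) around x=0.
(56*x**3/3 + 84*x**2 + 42*x + 5)/(8*x**2 + 32*x/5 + 1)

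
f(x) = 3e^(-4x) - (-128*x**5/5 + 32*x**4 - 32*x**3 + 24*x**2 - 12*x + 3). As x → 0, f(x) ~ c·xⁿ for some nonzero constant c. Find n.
6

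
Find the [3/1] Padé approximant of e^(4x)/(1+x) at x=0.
(64*x**3/51 + 40*x**2/17 + 36*x/17 + 1)/(1 - 15*x/17)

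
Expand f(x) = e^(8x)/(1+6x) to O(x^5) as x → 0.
1 + 2*x + 20*x**2 - 104*x**3/3 + 1136*x**4/3 + O(x**5)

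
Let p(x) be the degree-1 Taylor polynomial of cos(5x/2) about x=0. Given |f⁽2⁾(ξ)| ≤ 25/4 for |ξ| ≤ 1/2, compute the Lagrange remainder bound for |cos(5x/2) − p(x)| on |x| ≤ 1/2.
25/32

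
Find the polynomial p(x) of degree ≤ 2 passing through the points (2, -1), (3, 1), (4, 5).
x**2 - 3*x + 1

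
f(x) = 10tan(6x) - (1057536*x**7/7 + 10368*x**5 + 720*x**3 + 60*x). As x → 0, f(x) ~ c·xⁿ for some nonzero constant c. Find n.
9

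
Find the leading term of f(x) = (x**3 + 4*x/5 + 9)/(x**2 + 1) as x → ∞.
x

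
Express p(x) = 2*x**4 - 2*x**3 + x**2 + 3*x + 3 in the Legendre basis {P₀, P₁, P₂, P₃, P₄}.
(56/15)P₀ + (9/5)P₁ + (38/21)P₂ + (-4/5)P₃ + (16/35)P₄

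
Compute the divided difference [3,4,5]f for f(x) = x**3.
12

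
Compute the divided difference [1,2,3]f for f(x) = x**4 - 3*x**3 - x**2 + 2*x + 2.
6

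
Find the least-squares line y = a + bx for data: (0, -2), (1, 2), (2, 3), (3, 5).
a = -13/10, b = 11/5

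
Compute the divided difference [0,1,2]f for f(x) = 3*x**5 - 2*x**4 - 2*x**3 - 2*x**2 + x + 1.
23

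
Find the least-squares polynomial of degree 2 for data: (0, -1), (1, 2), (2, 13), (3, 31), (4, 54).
-9/7 + (33/70)x + (47/14)x²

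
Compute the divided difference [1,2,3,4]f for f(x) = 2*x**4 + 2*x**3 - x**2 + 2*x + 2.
22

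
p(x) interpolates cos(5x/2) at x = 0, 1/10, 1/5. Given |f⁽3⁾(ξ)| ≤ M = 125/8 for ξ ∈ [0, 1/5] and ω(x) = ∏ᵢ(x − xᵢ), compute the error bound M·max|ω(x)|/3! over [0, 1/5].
sqrt(3)/1728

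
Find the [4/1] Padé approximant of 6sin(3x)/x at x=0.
243*x**4/20 - 27*x**2 + 18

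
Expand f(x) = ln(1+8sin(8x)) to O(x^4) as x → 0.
64*x - 2048*x**2 + 260096*x**3/3 + O(x**4)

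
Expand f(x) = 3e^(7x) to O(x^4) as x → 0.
3 + 21*x + 147*x**2/2 + 343*x**3/2 + O(x**4)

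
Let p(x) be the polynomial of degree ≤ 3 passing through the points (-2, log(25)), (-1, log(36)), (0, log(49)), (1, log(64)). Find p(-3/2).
log(12*2**(1/4)*6834375**(1/8)*7**(3/8)/7)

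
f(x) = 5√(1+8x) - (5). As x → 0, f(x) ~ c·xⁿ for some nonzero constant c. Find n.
1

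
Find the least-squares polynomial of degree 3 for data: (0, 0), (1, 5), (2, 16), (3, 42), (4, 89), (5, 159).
31/126 + (1397/756)x + (11/9)x² + (103/108)x³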